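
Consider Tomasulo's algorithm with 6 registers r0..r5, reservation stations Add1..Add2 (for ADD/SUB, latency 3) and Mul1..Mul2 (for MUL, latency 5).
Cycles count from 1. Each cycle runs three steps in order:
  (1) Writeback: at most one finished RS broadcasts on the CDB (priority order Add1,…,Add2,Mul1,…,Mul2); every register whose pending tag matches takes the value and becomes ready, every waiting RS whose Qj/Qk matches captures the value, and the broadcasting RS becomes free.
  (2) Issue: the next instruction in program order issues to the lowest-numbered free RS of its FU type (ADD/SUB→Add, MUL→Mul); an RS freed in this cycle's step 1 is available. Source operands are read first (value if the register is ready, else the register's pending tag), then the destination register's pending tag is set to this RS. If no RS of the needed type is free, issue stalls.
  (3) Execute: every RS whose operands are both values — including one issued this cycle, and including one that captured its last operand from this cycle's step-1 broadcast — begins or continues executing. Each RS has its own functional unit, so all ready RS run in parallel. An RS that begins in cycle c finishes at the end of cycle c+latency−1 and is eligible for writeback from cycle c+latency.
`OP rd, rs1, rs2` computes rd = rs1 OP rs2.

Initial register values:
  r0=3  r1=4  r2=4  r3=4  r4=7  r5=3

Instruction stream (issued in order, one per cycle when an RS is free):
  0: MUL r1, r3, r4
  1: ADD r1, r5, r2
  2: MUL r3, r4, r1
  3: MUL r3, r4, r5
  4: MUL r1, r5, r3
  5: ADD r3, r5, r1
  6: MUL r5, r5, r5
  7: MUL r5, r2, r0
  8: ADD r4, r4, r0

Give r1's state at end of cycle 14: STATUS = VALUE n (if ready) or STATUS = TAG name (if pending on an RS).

STATUS = TAG Mul2

  c1: issue MUL r1<-Mul1  regs: r0:3,r1:Mul1,r2:4,r3:4,r4:7,r5:3
  c2: issue ADD r1<-Add1  regs: r0:3,r1:Add1,r2:4,r3:4,r4:7,r5:3
  c3: issue MUL r3<-Mul2  regs: r0:3,r1:Add1,r2:4,r3:Mul2,r4:7,r5:3
  c4: stall  regs: r0:3,r1:Add1,r2:4,r3:Mul2,r4:7,r5:3
  c5: CDB Add1=7; stall  regs: r0:3,r1:7,r2:4,r3:Mul2,r4:7,r5:3
  c6: CDB Mul1=28; issue MUL r3<-Mul1  regs: r0:3,r1:7,r2:4,r3:Mul1,r4:7,r5:3
  c7: stall  regs: r0:3,r1:7,r2:4,r3:Mul1,r4:7,r5:3
  c8: stall  regs: r0:3,r1:7,r2:4,r3:Mul1,r4:7,r5:3
  c9: stall  regs: r0:3,r1:7,r2:4,r3:Mul1,r4:7,r5:3
  c10: CDB Mul2=49; issue MUL r1<-Mul2  regs: r0:3,r1:Mul2,r2:4,r3:Mul1,r4:7,r5:3
  c11: CDB Mul1=21; issue ADD r3<-Add1  regs: r0:3,r1:Mul2,r2:4,r3:Add1,r4:7,r5:3
  c12: issue MUL r5<-Mul1  regs: r0:3,r1:Mul2,r2:4,r3:Add1,r4:7,r5:Mul1
  c13: stall  regs: r0:3,r1:Mul2,r2:4,r3:Add1,r4:7,r5:Mul1
  c14: stall  regs: r0:3,r1:Mul2,r2:4,r3:Add1,r4:7,r5:Mul1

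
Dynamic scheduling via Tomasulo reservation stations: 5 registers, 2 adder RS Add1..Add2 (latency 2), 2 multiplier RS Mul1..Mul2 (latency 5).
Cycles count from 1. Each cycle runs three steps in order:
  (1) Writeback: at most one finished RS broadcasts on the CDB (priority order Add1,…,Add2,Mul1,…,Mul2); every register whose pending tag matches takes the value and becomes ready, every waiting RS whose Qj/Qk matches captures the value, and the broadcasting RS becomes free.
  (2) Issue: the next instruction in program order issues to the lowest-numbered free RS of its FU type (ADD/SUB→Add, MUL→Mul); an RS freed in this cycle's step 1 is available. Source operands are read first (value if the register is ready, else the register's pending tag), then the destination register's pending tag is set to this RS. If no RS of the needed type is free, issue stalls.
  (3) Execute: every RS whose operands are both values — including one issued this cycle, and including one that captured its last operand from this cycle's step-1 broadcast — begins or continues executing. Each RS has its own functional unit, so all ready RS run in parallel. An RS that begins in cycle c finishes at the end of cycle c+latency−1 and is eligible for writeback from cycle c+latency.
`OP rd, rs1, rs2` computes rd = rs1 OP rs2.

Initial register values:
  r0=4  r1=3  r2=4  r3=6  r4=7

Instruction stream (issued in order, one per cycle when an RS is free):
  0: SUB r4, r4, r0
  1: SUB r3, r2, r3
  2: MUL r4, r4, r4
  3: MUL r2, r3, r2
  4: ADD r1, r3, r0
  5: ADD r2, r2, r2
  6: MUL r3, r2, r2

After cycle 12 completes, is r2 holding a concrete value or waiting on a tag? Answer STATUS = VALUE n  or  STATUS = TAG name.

STATUS = VALUE -16

c1: issue SUB r4<-Add1 | r0:4,r1:3,r2:4,r3:6,r4:Add1
c2: issue SUB r3<-Add2 | r0:4,r1:3,r2:4,r3:Add2,r4:Add1
c3: CDB Add1=3; issue MUL r4<-Mul1 | r0:4,r1:3,r2:4,r3:Add2,r4:Mul1
c4: CDB Add2=-2; issue MUL r2<-Mul2 | r0:4,r1:3,r2:Mul2,r3:-2,r4:Mul1
c5: issue ADD r1<-Add1 | r0:4,r1:Add1,r2:Mul2,r3:-2,r4:Mul1
c6: issue ADD r2<-Add2 | r0:4,r1:Add1,r2:Add2,r3:-2,r4:Mul1
c7: CDB Add1=2; stall | r0:4,r1:2,r2:Add2,r3:-2,r4:Mul1
c8: CDB Mul1=9; issue MUL r3<-Mul1 | r0:4,r1:2,r2:Add2,r3:Mul1,r4:9
c9: CDB Mul2=-8 | r0:4,r1:2,r2:Add2,r3:Mul1,r4:9
c10: - | r0:4,r1:2,r2:Add2,r3:Mul1,r4:9
c11: CDB Add2=-16 | r0:4,r1:2,r2:-16,r3:Mul1,r4:9
c12: - | r0:4,r1:2,r2:-16,r3:Mul1,r4:9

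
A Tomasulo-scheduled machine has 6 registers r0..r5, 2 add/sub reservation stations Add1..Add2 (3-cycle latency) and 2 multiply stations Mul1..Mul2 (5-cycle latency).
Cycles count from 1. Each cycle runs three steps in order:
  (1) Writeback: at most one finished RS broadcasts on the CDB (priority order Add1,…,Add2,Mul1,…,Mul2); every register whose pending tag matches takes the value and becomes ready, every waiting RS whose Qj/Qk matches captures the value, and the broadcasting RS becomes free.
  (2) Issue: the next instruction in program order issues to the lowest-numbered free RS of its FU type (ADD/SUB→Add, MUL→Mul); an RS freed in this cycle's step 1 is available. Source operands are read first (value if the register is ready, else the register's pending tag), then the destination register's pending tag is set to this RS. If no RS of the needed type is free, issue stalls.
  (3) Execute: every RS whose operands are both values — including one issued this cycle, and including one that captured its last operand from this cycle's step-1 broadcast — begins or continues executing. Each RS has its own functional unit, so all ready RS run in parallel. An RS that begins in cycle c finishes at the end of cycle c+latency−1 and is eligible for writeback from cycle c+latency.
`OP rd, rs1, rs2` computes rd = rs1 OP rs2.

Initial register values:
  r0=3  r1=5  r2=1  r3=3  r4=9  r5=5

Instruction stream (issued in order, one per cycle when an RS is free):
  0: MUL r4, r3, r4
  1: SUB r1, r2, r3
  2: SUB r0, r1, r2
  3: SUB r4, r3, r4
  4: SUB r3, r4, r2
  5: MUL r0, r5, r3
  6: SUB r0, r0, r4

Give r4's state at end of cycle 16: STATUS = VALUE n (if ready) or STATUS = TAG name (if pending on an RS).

  c1: issue MUL r4<-Mul1  regs: r0:3,r1:5,r2:1,r3:3,r4:Mul1,r5:5
  c2: issue SUB r1<-Add1  regs: r0:3,r1:Add1,r2:1,r3:3,r4:Mul1,r5:5
  c3: issue SUB r0<-Add2  regs: r0:Add2,r1:Add1,r2:1,r3:3,r4:Mul1,r5:5
  c4: stall  regs: r0:Add2,r1:Add1,r2:1,r3:3,r4:Mul1,r5:5
  c5: CDB Add1=-2; issue SUB r4<-Add1  regs: r0:Add2,r1:-2,r2:1,r3:3,r4:Add1,r5:5
  c6: CDB Mul1=27; stall  regs: r0:Add2,r1:-2,r2:1,r3:3,r4:Add1,r5:5
  c7: stall  regs: r0:Add2,r1:-2,r2:1,r3:3,r4:Add1,r5:5
  c8: CDB Add2=-3; issue SUB r3<-Add2  regs: r0:-3,r1:-2,r2:1,r3:Add2,r4:Add1,r5:5
  c9: CDB Add1=-24; issue MUL r0<-Mul1  regs: r0:Mul1,r1:-2,r2:1,r3:Add2,r4:-24,r5:5
  c10: issue SUB r0<-Add1  regs: r0:Add1,r1:-2,r2:1,r3:Add2,r4:-24,r5:5
  c11: -  regs: r0:Add1,r1:-2,r2:1,r3:Add2,r4:-24,r5:5
  c12: CDB Add2=-25  regs: r0:Add1,r1:-2,r2:1,r3:-25,r4:-24,r5:5
  c13: -  regs: r0:Add1,r1:-2,r2:1,r3:-25,r4:-24,r5:5
  c14: -  regs: r0:Add1,r1:-2,r2:1,r3:-25,r4:-24,r5:5
  c15: -  regs: r0:Add1,r1:-2,r2:1,r3:-25,r4:-24,r5:5
  c16: -  regs: r0:Add1,r1:-2,r2:1,r3:-25,r4:-24,r5:5

STATUS = VALUE -24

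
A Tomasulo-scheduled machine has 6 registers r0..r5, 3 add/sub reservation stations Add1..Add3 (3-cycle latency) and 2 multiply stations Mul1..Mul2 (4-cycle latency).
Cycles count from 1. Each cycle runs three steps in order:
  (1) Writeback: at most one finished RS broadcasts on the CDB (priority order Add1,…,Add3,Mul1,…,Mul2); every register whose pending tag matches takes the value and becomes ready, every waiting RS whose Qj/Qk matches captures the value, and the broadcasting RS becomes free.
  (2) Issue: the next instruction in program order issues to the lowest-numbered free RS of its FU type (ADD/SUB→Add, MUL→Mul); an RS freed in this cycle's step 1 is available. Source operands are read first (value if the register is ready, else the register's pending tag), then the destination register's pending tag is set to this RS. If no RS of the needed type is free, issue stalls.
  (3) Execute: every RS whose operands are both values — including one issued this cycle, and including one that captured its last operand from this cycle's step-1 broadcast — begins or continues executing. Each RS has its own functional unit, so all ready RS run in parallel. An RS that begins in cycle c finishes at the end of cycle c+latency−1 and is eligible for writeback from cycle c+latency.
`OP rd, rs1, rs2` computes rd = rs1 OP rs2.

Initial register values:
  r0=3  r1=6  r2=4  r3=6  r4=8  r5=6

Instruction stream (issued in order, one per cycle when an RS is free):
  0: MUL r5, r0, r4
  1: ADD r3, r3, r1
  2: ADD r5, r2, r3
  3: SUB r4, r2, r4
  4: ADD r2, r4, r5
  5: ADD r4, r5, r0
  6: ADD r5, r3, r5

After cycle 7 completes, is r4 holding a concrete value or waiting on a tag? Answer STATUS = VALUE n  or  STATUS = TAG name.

STATUS = TAG Add3

c1: issue MUL r5<-Mul1 | r0:3,r1:6,r2:4,r3:6,r4:8,r5:Mul1
c2: issue ADD r3<-Add1 | r0:3,r1:6,r2:4,r3:Add1,r4:8,r5:Mul1
c3: issue ADD r5<-Add2 | r0:3,r1:6,r2:4,r3:Add1,r4:8,r5:Add2
c4: issue SUB r4<-Add3 | r0:3,r1:6,r2:4,r3:Add1,r4:Add3,r5:Add2
c5: CDB Add1=12; issue ADD r2<-Add1 | r0:3,r1:6,r2:Add1,r3:12,r4:Add3,r5:Add2
c6: CDB Mul1=24; stall | r0:3,r1:6,r2:Add1,r3:12,r4:Add3,r5:Add2
c7: CDB Add3=-4; issue ADD r4<-Add3 | r0:3,r1:6,r2:Add1,r3:12,r4:Add3,r5:Add2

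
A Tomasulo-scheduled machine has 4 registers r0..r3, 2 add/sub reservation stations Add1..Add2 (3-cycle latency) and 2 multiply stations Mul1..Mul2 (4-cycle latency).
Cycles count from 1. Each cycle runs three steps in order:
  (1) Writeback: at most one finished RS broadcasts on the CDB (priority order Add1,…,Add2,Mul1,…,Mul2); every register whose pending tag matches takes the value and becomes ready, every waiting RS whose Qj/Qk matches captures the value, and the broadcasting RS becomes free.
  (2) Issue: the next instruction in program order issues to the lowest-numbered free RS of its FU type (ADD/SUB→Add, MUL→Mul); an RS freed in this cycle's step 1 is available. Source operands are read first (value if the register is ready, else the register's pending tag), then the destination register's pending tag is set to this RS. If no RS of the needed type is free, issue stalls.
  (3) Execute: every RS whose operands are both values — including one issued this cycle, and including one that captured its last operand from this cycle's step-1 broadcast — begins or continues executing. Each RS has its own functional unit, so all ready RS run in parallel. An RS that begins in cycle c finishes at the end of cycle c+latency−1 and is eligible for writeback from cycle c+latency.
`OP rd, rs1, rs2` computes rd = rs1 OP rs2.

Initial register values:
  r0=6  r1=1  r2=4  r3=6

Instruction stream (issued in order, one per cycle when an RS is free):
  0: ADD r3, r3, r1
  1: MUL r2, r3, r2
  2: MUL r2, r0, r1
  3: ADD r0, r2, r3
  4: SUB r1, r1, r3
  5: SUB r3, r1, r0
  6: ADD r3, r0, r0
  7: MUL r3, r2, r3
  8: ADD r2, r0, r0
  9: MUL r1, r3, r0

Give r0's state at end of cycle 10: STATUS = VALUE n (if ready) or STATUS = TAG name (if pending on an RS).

c1: issue ADD r3<-Add1 | r0:6,r1:1,r2:4,r3:Add1
c2: issue MUL r2<-Mul1 | r0:6,r1:1,r2:Mul1,r3:Add1
c3: issue MUL r2<-Mul2 | r0:6,r1:1,r2:Mul2,r3:Add1
c4: CDB Add1=7; issue ADD r0<-Add1 | r0:Add1,r1:1,r2:Mul2,r3:7
c5: issue SUB r1<-Add2 | r0:Add1,r1:Add2,r2:Mul2,r3:7
c6: stall | r0:Add1,r1:Add2,r2:Mul2,r3:7
c7: CDB Mul2=6; stall | r0:Add1,r1:Add2,r2:6,r3:7
c8: CDB Add2=-6; issue SUB r3<-Add2 | r0:Add1,r1:-6,r2:6,r3:Add2
c9: CDB Mul1=28; stall | r0:Add1,r1:-6,r2:6,r3:Add2
c10: CDB Add1=13; issue ADD r3<-Add1 | r0:13,r1:-6,r2:6,r3:Add1

STATUS = VALUE 13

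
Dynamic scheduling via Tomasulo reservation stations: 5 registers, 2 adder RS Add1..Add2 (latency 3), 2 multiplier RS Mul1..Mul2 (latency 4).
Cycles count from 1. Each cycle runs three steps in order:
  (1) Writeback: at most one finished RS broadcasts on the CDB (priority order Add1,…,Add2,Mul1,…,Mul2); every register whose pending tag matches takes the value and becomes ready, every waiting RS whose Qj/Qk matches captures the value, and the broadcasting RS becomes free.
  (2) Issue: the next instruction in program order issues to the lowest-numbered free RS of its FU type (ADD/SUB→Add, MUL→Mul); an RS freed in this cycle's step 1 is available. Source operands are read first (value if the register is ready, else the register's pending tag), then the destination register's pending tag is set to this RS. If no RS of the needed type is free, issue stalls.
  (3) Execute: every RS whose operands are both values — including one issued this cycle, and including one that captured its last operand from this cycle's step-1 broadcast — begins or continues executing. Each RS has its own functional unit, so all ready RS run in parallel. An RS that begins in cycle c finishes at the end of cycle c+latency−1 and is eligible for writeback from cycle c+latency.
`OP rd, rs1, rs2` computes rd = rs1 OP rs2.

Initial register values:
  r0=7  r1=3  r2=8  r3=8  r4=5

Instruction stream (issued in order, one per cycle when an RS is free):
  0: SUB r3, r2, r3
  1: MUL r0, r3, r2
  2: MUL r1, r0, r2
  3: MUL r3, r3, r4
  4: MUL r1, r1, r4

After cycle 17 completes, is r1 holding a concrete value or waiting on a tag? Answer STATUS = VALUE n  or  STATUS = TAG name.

cycle 1: issue SUB r3<-Add1 // r0:7,r1:3,r2:8,r3:Add1,r4:5
cycle 2: issue MUL r0<-Mul1 // r0:Mul1,r1:3,r2:8,r3:Add1,r4:5
cycle 3: issue MUL r1<-Mul2 // r0:Mul1,r1:Mul2,r2:8,r3:Add1,r4:5
cycle 4: CDB Add1=0; stall // r0:Mul1,r1:Mul2,r2:8,r3:0,r4:5
cycle 5: stall // r0:Mul1,r1:Mul2,r2:8,r3:0,r4:5
cycle 6: stall // r0:Mul1,r1:Mul2,r2:8,r3:0,r4:5
cycle 7: stall // r0:Mul1,r1:Mul2,r2:8,r3:0,r4:5
cycle 8: CDB Mul1=0; issue MUL r3<-Mul1 // r0:0,r1:Mul2,r2:8,r3:Mul1,r4:5
cycle 9: stall // r0:0,r1:Mul2,r2:8,r3:Mul1,r4:5
cycle 10: stall // r0:0,r1:Mul2,r2:8,r3:Mul1,r4:5
cycle 11: stall // r0:0,r1:Mul2,r2:8,r3:Mul1,r4:5
cycle 12: CDB Mul1=0; issue MUL r1<-Mul1 // r0:0,r1:Mul1,r2:8,r3:0,r4:5
cycle 13: CDB Mul2=0 // r0:0,r1:Mul1,r2:8,r3:0,r4:5
cycle 14: - // r0:0,r1:Mul1,r2:8,r3:0,r4:5
cycle 15: - // r0:0,r1:Mul1,r2:8,r3:0,r4:5
cycle 16: - // r0:0,r1:Mul1,r2:8,r3:0,r4:5
cycle 17: CDB Mul1=0 // r0:0,r1:0,r2:8,r3:0,r4:5

STATUS = VALUE 0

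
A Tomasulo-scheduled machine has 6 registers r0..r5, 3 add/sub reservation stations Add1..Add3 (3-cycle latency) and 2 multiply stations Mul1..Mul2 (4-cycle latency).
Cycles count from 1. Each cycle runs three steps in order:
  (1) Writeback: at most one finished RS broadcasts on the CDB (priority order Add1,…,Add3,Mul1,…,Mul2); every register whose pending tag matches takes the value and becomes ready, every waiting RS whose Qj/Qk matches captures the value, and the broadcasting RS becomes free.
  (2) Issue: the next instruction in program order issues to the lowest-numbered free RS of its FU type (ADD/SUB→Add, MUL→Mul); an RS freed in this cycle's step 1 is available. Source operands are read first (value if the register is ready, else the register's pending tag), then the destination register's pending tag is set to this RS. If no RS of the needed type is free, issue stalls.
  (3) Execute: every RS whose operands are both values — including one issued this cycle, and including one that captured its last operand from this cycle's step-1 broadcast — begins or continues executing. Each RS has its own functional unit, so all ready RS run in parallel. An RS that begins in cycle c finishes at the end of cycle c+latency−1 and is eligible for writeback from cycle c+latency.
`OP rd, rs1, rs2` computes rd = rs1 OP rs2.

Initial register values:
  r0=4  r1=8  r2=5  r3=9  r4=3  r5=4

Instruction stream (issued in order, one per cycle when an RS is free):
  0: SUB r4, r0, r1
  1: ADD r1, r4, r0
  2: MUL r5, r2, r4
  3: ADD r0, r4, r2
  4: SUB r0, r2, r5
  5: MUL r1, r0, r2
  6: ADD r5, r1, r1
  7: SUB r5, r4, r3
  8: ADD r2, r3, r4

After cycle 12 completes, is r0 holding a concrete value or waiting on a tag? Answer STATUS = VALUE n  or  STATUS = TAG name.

STATUS = VALUE 25

cycle 1: issue SUB r4<-Add1 // r0:4,r1:8,r2:5,r3:9,r4:Add1,r5:4
cycle 2: issue ADD r1<-Add2 // r0:4,r1:Add2,r2:5,r3:9,r4:Add1,r5:4
cycle 3: issue MUL r5<-Mul1 // r0:4,r1:Add2,r2:5,r3:9,r4:Add1,r5:Mul1
cycle 4: CDB Add1=-4; issue ADD r0<-Add1 // r0:Add1,r1:Add2,r2:5,r3:9,r4:-4,r5:Mul1
cycle 5: issue SUB r0<-Add3 // r0:Add3,r1:Add2,r2:5,r3:9,r4:-4,r5:Mul1
cycle 6: issue MUL r1<-Mul2 // r0:Add3,r1:Mul2,r2:5,r3:9,r4:-4,r5:Mul1
cycle 7: CDB Add1=1; issue ADD r5<-Add1 // r0:Add3,r1:Mul2,r2:5,r3:9,r4:-4,r5:Add1
cycle 8: CDB Add2=0; issue SUB r5<-Add2 // r0:Add3,r1:Mul2,r2:5,r3:9,r4:-4,r5:Add2
cycle 9: CDB Mul1=-20; stall // r0:Add3,r1:Mul2,r2:5,r3:9,r4:-4,r5:Add2
cycle 10: stall // r0:Add3,r1:Mul2,r2:5,r3:9,r4:-4,r5:Add2
cycle 11: CDB Add2=-13; issue ADD r2<-Add2 // r0:Add3,r1:Mul2,r2:Add2,r3:9,r4:-4,r5:-13
cycle 12: CDB Add3=25 // r0:25,r1:Mul2,r2:Add2,r3:9,r4:-4,r5:-13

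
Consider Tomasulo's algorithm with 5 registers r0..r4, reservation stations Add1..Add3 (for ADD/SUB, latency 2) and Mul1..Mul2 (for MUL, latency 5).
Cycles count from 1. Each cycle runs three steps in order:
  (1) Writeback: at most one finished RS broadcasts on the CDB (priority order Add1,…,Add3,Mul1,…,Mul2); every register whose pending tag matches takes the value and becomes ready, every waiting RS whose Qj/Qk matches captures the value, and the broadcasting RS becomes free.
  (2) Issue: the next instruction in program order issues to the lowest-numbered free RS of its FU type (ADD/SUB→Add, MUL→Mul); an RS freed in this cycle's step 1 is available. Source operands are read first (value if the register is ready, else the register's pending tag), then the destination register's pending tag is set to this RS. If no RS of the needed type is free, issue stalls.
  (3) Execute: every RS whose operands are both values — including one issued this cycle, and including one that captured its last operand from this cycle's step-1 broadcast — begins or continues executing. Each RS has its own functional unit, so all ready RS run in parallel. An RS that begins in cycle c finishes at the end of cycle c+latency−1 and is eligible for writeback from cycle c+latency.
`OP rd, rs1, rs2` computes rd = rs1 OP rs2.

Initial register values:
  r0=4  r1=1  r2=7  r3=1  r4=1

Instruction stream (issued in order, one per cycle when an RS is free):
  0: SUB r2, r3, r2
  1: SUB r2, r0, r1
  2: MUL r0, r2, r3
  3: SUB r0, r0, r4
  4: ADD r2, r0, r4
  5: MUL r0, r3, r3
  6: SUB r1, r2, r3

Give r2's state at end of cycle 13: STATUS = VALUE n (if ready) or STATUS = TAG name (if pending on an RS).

c1: issue SUB r2<-Add1 | r0:4,r1:1,r2:Add1,r3:1,r4:1
c2: issue SUB r2<-Add2 | r0:4,r1:1,r2:Add2,r3:1,r4:1
c3: CDB Add1=-6; issue MUL r0<-Mul1 | r0:Mul1,r1:1,r2:Add2,r3:1,r4:1
c4: CDB Add2=3; issue SUB r0<-Add1 | r0:Add1,r1:1,r2:3,r3:1,r4:1
c5: issue ADD r2<-Add2 | r0:Add1,r1:1,r2:Add2,r3:1,r4:1
c6: issue MUL r0<-Mul2 | r0:Mul2,r1:1,r2:Add2,r3:1,r4:1
c7: issue SUB r1<-Add3 | r0:Mul2,r1:Add3,r2:Add2,r3:1,r4:1
c8: - | r0:Mul2,r1:Add3,r2:Add2,r3:1,r4:1
c9: CDB Mul1=3 | r0:Mul2,r1:Add3,r2:Add2,r3:1,r4:1
c10: - | r0:Mul2,r1:Add3,r2:Add2,r3:1,r4:1
c11: CDB Add1=2 | r0:Mul2,r1:Add3,r2:Add2,r3:1,r4:1
c12: CDB Mul2=1 | r0:1,r1:Add3,r2:Add2,r3:1,r4:1
c13: CDB Add2=3 | r0:1,r1:Add3,r2:3,r3:1,r4:1

STATUS = VALUE 3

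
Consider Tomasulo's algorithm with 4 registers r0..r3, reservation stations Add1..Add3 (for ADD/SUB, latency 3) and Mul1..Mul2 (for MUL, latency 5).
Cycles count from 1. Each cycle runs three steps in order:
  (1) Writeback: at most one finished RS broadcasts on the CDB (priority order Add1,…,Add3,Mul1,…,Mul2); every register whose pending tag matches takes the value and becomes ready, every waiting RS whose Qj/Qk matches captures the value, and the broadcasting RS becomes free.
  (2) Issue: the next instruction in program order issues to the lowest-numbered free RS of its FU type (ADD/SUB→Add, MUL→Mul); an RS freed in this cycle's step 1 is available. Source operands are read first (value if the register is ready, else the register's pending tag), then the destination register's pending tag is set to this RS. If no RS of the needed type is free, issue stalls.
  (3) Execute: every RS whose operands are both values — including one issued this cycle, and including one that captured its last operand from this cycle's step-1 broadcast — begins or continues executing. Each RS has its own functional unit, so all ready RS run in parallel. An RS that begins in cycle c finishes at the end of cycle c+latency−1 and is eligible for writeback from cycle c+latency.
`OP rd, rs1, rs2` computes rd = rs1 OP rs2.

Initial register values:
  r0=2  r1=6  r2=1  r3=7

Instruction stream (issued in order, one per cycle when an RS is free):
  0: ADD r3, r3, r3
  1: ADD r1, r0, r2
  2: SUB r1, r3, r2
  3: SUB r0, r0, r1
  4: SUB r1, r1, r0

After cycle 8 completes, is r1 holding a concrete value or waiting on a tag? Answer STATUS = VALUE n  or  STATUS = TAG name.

STATUS = TAG Add2

cycle 1: issue ADD r3<-Add1 // r0:2,r1:6,r2:1,r3:Add1
cycle 2: issue ADD r1<-Add2 // r0:2,r1:Add2,r2:1,r3:Add1
cycle 3: issue SUB r1<-Add3 // r0:2,r1:Add3,r2:1,r3:Add1
cycle 4: CDB Add1=14; issue SUB r0<-Add1 // r0:Add1,r1:Add3,r2:1,r3:14
cycle 5: CDB Add2=3; issue SUB r1<-Add2 // r0:Add1,r1:Add2,r2:1,r3:14
cycle 6: - // r0:Add1,r1:Add2,r2:1,r3:14
cycle 7: CDB Add3=13 // r0:Add1,r1:Add2,r2:1,r3:14
cycle 8: - // r0:Add1,r1:Add2,r2:1,r3:14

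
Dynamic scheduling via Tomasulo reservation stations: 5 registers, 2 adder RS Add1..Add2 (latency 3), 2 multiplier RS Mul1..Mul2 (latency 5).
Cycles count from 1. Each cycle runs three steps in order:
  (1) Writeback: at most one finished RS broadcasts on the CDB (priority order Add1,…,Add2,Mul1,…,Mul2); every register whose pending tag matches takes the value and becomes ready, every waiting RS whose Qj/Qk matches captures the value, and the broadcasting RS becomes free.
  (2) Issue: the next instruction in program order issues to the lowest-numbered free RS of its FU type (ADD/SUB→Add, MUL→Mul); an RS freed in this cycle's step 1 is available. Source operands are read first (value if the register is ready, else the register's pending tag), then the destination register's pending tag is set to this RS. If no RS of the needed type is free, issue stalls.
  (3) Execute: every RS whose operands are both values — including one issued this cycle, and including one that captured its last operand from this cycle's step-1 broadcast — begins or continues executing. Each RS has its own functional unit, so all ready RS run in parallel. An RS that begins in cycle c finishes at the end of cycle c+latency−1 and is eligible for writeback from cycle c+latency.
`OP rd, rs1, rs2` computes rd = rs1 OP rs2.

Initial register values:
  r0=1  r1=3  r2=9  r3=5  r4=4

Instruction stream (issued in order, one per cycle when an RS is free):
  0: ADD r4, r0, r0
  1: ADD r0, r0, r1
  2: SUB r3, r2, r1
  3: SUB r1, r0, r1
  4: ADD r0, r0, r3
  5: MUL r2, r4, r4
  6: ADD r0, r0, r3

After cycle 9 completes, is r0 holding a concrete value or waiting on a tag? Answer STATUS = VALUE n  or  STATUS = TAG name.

STATUS = TAG Add2

c1: issue ADD r4<-Add1 | r0:1,r1:3,r2:9,r3:5,r4:Add1
c2: issue ADD r0<-Add2 | r0:Add2,r1:3,r2:9,r3:5,r4:Add1
c3: stall | r0:Add2,r1:3,r2:9,r3:5,r4:Add1
c4: CDB Add1=2; issue SUB r3<-Add1 | r0:Add2,r1:3,r2:9,r3:Add1,r4:2
c5: CDB Add2=4; issue SUB r1<-Add2 | r0:4,r1:Add2,r2:9,r3:Add1,r4:2
c6: stall | r0:4,r1:Add2,r2:9,r3:Add1,r4:2
c7: CDB Add1=6; issue ADD r0<-Add1 | r0:Add1,r1:Add2,r2:9,r3:6,r4:2
c8: CDB Add2=1; issue MUL r2<-Mul1 | r0:Add1,r1:1,r2:Mul1,r3:6,r4:2
c9: issue ADD r0<-Add2 | r0:Add2,r1:1,r2:Mul1,r3:6,r4:2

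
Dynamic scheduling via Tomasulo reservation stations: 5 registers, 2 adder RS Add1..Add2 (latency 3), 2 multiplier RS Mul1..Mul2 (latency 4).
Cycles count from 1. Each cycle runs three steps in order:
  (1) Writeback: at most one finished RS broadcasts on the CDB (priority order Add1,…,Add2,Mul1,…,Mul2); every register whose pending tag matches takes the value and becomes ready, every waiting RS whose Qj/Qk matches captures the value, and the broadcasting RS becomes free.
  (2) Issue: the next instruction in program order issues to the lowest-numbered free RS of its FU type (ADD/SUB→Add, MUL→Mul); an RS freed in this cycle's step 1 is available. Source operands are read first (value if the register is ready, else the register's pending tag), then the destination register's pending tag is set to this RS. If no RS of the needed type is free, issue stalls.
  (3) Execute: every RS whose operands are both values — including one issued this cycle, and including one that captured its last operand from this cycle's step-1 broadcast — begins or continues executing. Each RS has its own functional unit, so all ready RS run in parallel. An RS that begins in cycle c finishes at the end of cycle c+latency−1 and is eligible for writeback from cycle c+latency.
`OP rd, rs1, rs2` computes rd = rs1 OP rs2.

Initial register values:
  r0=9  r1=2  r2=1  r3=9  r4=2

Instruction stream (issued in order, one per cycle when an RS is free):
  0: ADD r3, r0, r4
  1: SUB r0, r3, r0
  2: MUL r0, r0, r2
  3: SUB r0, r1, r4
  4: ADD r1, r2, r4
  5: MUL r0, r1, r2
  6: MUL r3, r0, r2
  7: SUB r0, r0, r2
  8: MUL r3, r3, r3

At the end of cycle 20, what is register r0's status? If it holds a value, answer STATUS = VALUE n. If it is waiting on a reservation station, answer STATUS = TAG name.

c1: issue ADD r3<-Add1 | r0:9,r1:2,r2:1,r3:Add1,r4:2
c2: issue SUB r0<-Add2 | r0:Add2,r1:2,r2:1,r3:Add1,r4:2
c3: issue MUL r0<-Mul1 | r0:Mul1,r1:2,r2:1,r3:Add1,r4:2
c4: CDB Add1=11; issue SUB r0<-Add1 | r0:Add1,r1:2,r2:1,r3:11,r4:2
c5: stall | r0:Add1,r1:2,r2:1,r3:11,r4:2
c6: stall | r0:Add1,r1:2,r2:1,r3:11,r4:2
c7: CDB Add1=0; issue ADD r1<-Add1 | r0:0,r1:Add1,r2:1,r3:11,r4:2
c8: CDB Add2=2; issue MUL r0<-Mul2 | r0:Mul2,r1:Add1,r2:1,r3:11,r4:2
c9: stall | r0:Mul2,r1:Add1,r2:1,r3:11,r4:2
c10: CDB Add1=3; stall | r0:Mul2,r1:3,r2:1,r3:11,r4:2
c11: stall | r0:Mul2,r1:3,r2:1,r3:11,r4:2
c12: CDB Mul1=2; issue MUL r3<-Mul1 | r0:Mul2,r1:3,r2:1,r3:Mul1,r4:2
c13: issue SUB r0<-Add1 | r0:Add1,r1:3,r2:1,r3:Mul1,r4:2
c14: CDB Mul2=3; issue MUL r3<-Mul2 | r0:Add1,r1:3,r2:1,r3:Mul2,r4:2
c15: - | r0:Add1,r1:3,r2:1,r3:Mul2,r4:2
c16: - | r0:Add1,r1:3,r2:1,r3:Mul2,r4:2
c17: CDB Add1=2 | r0:2,r1:3,r2:1,r3:Mul2,r4:2
c18: CDB Mul1=3 | r0:2,r1:3,r2:1,r3:Mul2,r4:2
c19: - | r0:2,r1:3,r2:1,r3:Mul2,r4:2
c20: - | r0:2,r1:3,r2:1,r3:Mul2,r4:2

STATUS = VALUE 2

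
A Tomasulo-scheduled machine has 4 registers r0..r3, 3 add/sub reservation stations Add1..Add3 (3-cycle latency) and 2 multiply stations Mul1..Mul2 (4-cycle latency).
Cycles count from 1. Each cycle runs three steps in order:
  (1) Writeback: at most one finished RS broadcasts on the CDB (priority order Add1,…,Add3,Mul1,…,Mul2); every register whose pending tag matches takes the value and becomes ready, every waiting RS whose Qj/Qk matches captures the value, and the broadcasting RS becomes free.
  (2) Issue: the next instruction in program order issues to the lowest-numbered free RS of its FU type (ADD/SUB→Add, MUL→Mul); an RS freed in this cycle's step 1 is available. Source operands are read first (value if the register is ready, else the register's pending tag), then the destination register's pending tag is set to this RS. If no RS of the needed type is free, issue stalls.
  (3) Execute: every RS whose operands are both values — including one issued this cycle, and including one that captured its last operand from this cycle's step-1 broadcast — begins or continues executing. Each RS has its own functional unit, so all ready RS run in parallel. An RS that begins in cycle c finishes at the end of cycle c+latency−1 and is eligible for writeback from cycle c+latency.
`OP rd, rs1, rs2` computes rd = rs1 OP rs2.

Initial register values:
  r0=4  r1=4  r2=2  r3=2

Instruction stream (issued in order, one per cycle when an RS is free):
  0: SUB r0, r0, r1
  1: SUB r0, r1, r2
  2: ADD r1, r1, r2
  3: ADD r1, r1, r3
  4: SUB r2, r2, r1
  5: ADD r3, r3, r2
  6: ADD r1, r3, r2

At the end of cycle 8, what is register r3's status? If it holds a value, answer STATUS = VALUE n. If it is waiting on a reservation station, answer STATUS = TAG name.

STATUS = TAG Add3

c1: issue SUB r0<-Add1 | r0:Add1,r1:4,r2:2,r3:2
c2: issue SUB r0<-Add2 | r0:Add2,r1:4,r2:2,r3:2
c3: issue ADD r1<-Add3 | r0:Add2,r1:Add3,r2:2,r3:2
c4: CDB Add1=0; issue ADD r1<-Add1 | r0:Add2,r1:Add1,r2:2,r3:2
c5: CDB Add2=2; issue SUB r2<-Add2 | r0:2,r1:Add1,r2:Add2,r3:2
c6: CDB Add3=6; issue ADD r3<-Add3 | r0:2,r1:Add1,r2:Add2,r3:Add3
c7: stall | r0:2,r1:Add1,r2:Add2,r3:Add3
c8: stall | r0:2,r1:Add1,r2:Add2,r3:Add3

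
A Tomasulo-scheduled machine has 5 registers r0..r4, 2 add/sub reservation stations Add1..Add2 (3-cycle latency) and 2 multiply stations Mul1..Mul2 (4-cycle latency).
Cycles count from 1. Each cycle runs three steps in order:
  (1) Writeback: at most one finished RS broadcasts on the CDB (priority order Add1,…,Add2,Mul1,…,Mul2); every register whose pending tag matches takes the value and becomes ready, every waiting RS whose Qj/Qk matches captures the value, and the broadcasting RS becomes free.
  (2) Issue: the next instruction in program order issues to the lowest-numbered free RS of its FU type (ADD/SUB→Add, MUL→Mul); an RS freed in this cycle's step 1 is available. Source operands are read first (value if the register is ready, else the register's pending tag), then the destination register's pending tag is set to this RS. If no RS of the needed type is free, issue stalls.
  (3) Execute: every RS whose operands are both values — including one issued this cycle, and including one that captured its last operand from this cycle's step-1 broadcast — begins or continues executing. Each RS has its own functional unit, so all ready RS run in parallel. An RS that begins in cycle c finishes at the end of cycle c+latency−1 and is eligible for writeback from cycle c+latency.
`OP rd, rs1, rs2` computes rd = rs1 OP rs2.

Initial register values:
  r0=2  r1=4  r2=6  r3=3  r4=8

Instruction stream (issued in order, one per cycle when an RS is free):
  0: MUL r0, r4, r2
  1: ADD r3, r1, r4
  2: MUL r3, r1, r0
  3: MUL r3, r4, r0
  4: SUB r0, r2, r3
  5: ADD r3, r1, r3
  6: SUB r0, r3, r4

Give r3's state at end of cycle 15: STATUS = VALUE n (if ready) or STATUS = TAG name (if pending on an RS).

cycle 1: issue MUL r0<-Mul1 // r0:Mul1,r1:4,r2:6,r3:3,r4:8
cycle 2: issue ADD r3<-Add1 // r0:Mul1,r1:4,r2:6,r3:Add1,r4:8
cycle 3: issue MUL r3<-Mul2 // r0:Mul1,r1:4,r2:6,r3:Mul2,r4:8
cycle 4: stall // r0:Mul1,r1:4,r2:6,r3:Mul2,r4:8
cycle 5: CDB Add1=12; stall // r0:Mul1,r1:4,r2:6,r3:Mul2,r4:8
cycle 6: CDB Mul1=48; issue MUL r3<-Mul1 // r0:48,r1:4,r2:6,r3:Mul1,r4:8
cycle 7: issue SUB r0<-Add1 // r0:Add1,r1:4,r2:6,r3:Mul1,r4:8
cycle 8: issue ADD r3<-Add2 // r0:Add1,r1:4,r2:6,r3:Add2,r4:8
cycle 9: stall // r0:Add1,r1:4,r2:6,r3:Add2,r4:8
cycle 10: CDB Mul1=384; stall // r0:Add1,r1:4,r2:6,r3:Add2,r4:8
cycle 11: CDB Mul2=192; stall // r0:Add1,r1:4,r2:6,r3:Add2,r4:8
cycle 12: stall // r0:Add1,r1:4,r2:6,r3:Add2,r4:8
cycle 13: CDB Add1=-378; issue SUB r0<-Add1 // r0:Add1,r1:4,r2:6,r3:Add2,r4:8
cycle 14: CDB Add2=388 // r0:Add1,r1:4,r2:6,r3:388,r4:8
cycle 15: - // r0:Add1,r1:4,r2:6,r3:388,r4:8

STATUS = VALUE 388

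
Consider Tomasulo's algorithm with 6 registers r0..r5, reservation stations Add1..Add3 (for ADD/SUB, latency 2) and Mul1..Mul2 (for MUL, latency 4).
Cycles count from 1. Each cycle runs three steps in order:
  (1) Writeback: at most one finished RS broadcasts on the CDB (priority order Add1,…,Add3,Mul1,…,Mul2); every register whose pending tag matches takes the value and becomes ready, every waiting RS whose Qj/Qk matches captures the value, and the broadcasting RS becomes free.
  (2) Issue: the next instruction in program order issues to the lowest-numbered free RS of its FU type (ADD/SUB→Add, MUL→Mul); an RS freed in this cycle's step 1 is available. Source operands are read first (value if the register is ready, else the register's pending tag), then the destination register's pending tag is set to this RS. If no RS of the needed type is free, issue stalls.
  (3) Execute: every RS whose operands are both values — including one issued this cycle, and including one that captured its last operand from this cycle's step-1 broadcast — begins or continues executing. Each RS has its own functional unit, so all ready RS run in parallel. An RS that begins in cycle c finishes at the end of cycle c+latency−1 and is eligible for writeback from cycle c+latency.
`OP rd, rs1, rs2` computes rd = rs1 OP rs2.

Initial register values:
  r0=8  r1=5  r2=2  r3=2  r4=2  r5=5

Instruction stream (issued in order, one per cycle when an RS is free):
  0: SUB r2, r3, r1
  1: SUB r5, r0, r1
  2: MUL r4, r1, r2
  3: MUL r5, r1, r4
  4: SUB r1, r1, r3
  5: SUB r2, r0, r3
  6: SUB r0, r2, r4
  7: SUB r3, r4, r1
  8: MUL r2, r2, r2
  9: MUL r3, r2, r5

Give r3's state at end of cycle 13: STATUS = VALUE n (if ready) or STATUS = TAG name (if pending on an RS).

c1: issue SUB r2<-Add1 | r0:8,r1:5,r2:Add1,r3:2,r4:2,r5:5
c2: issue SUB r5<-Add2 | r0:8,r1:5,r2:Add1,r3:2,r4:2,r5:Add2
c3: CDB Add1=-3; issue MUL r4<-Mul1 | r0:8,r1:5,r2:-3,r3:2,r4:Mul1,r5:Add2
c4: CDB Add2=3; issue MUL r5<-Mul2 | r0:8,r1:5,r2:-3,r3:2,r4:Mul1,r5:Mul2
c5: issue SUB r1<-Add1 | r0:8,r1:Add1,r2:-3,r3:2,r4:Mul1,r5:Mul2
c6: issue SUB r2<-Add2 | r0:8,r1:Add1,r2:Add2,r3:2,r4:Mul1,r5:Mul2
c7: CDB Add1=3; issue SUB r0<-Add1 | r0:Add1,r1:3,r2:Add2,r3:2,r4:Mul1,r5:Mul2
c8: CDB Add2=6; issue SUB r3<-Add2 | r0:Add1,r1:3,r2:6,r3:Add2,r4:Mul1,r5:Mul2
c9: CDB Mul1=-15; issue MUL r2<-Mul1 | r0:Add1,r1:3,r2:Mul1,r3:Add2,r4:-15,r5:Mul2
c10: stall | r0:Add1,r1:3,r2:Mul1,r3:Add2,r4:-15,r5:Mul2
c11: CDB Add1=21; stall | r0:21,r1:3,r2:Mul1,r3:Add2,r4:-15,r5:Mul2
c12: CDB Add2=-18; stall | r0:21,r1:3,r2:Mul1,r3:-18,r4:-15,r5:Mul2
c13: CDB Mul1=36; issue MUL r3<-Mul1 | r0:21,r1:3,r2:36,r3:Mul1,r4:-15,r5:Mul2

STATUS = TAG Mul1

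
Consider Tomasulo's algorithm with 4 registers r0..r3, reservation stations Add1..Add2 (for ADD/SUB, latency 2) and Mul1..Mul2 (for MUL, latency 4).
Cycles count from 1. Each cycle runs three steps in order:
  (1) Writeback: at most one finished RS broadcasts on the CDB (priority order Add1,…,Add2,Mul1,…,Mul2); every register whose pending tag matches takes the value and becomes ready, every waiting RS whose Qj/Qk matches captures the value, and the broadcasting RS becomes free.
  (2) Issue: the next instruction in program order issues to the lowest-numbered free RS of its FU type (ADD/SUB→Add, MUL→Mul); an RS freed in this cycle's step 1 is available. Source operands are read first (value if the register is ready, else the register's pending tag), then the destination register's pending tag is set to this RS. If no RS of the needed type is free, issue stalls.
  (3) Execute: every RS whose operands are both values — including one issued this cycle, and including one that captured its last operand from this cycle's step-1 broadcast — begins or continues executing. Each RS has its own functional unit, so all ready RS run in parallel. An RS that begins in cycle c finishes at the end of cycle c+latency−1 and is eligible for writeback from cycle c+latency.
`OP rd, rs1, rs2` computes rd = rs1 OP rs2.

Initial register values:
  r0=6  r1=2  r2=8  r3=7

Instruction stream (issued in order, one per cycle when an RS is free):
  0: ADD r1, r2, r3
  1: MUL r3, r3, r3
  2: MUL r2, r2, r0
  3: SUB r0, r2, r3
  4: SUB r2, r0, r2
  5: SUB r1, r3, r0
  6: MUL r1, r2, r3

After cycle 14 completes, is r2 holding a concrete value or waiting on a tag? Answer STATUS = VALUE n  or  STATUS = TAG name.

cycle 1: issue ADD r1<-Add1 // r0:6,r1:Add1,r2:8,r3:7
cycle 2: issue MUL r3<-Mul1 // r0:6,r1:Add1,r2:8,r3:Mul1
cycle 3: CDB Add1=15; issue MUL r2<-Mul2 // r0:6,r1:15,r2:Mul2,r3:Mul1
cycle 4: issue SUB r0<-Add1 // r0:Add1,r1:15,r2:Mul2,r3:Mul1
cycle 5: issue SUB r2<-Add2 // r0:Add1,r1:15,r2:Add2,r3:Mul1
cycle 6: CDB Mul1=49; stall // r0:Add1,r1:15,r2:Add2,r3:49
cycle 7: CDB Mul2=48; stall // r0:Add1,r1:15,r2:Add2,r3:49
cycle 8: stall // r0:Add1,r1:15,r2:Add2,r3:49
cycle 9: CDB Add1=-1; issue SUB r1<-Add1 // r0:-1,r1:Add1,r2:Add2,r3:49
cycle 10: issue MUL r1<-Mul1 // r0:-1,r1:Mul1,r2:Add2,r3:49
cycle 11: CDB Add1=50 // r0:-1,r1:Mul1,r2:Add2,r3:49
cycle 12: CDB Add2=-49 // r0:-1,r1:Mul1,r2:-49,r3:49
cycle 13: - // r0:-1,r1:Mul1,r2:-49,r3:49
cycle 14: - // r0:-1,r1:Mul1,r2:-49,r3:49

STATUS = VALUE -49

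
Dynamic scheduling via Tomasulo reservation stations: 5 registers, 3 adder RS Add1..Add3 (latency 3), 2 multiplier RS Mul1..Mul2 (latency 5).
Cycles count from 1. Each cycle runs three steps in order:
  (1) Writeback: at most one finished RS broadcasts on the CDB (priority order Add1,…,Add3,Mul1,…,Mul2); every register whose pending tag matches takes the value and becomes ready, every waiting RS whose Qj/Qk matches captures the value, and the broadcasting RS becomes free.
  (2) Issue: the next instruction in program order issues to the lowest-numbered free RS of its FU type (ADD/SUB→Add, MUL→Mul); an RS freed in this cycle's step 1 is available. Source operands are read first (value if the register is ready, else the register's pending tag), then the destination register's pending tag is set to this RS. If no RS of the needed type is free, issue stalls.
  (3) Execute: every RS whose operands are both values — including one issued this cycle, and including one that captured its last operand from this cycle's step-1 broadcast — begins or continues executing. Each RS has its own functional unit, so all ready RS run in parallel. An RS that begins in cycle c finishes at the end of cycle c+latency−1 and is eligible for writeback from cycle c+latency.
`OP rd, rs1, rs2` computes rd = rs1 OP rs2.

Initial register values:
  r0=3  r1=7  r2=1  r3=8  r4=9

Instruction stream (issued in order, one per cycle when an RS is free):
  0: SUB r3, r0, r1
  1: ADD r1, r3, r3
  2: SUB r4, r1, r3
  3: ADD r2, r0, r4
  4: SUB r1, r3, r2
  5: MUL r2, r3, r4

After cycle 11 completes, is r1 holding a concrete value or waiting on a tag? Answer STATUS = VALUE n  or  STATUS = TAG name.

  c1: issue SUB r3<-Add1  regs: r0:3,r1:7,r2:1,r3:Add1,r4:9
  c2: issue ADD r1<-Add2  regs: r0:3,r1:Add2,r2:1,r3:Add1,r4:9
  c3: issue SUB r4<-Add3  regs: r0:3,r1:Add2,r2:1,r3:Add1,r4:Add3
  c4: CDB Add1=-4; issue ADD r2<-Add1  regs: r0:3,r1:Add2,r2:Add1,r3:-4,r4:Add3
  c5: stall  regs: r0:3,r1:Add2,r2:Add1,r3:-4,r4:Add3
  c6: stall  regs: r0:3,r1:Add2,r2:Add1,r3:-4,r4:Add3
  c7: CDB Add2=-8; issue SUB r1<-Add2  regs: r0:3,r1:Add2,r2:Add1,r3:-4,r4:Add3
  c8: issue MUL r2<-Mul1  regs: r0:3,r1:Add2,r2:Mul1,r3:-4,r4:Add3
  c9: -  regs: r0:3,r1:Add2,r2:Mul1,r3:-4,r4:Add3
  c10: CDB Add3=-4  regs: r0:3,r1:Add2,r2:Mul1,r3:-4,r4:-4
  c11: -  regs: r0:3,r1:Add2,r2:Mul1,r3:-4,r4:-4

STATUS = TAG Add2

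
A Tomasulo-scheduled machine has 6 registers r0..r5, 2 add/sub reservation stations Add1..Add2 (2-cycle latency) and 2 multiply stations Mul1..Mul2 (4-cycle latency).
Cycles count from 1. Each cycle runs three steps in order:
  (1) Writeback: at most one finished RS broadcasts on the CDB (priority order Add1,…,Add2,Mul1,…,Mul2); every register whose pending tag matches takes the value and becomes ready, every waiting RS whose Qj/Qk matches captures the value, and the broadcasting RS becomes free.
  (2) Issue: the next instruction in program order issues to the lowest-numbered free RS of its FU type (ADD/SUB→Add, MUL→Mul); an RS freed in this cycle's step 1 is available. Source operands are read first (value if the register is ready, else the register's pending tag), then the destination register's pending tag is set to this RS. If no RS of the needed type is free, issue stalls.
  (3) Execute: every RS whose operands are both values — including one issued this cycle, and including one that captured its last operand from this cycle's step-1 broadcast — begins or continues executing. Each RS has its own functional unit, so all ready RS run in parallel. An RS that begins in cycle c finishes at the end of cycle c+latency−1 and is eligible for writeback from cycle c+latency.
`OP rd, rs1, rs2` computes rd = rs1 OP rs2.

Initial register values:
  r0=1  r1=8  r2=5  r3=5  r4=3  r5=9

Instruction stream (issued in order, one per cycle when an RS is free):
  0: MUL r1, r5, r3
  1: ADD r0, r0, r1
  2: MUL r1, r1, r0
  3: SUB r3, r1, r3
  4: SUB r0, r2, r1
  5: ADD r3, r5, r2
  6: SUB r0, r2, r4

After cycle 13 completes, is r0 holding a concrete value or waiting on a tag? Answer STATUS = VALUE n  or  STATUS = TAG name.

cycle 1: issue MUL r1<-Mul1 // r0:1,r1:Mul1,r2:5,r3:5,r4:3,r5:9
cycle 2: issue ADD r0<-Add1 // r0:Add1,r1:Mul1,r2:5,r3:5,r4:3,r5:9
cycle 3: issue MUL r1<-Mul2 // r0:Add1,r1:Mul2,r2:5,r3:5,r4:3,r5:9
cycle 4: issue SUB r3<-Add2 // r0:Add1,r1:Mul2,r2:5,r3:Add2,r4:3,r5:9
cycle 5: CDB Mul1=45; stall // r0:Add1,r1:Mul2,r2:5,r3:Add2,r4:3,r5:9
cycle 6: stall // r0:Add1,r1:Mul2,r2:5,r3:Add2,r4:3,r5:9
cycle 7: CDB Add1=46; issue SUB r0<-Add1 // r0:Add1,r1:Mul2,r2:5,r3:Add2,r4:3,r5:9
cycle 8: stall // r0:Add1,r1:Mul2,r2:5,r3:Add2,r4:3,r5:9
cycle 9: stall // r0:Add1,r1:Mul2,r2:5,r3:Add2,r4:3,r5:9
cycle 10: stall // r0:Add1,r1:Mul2,r2:5,r3:Add2,r4:3,r5:9
cycle 11: CDB Mul2=2070; stall // r0:Add1,r1:2070,r2:5,r3:Add2,r4:3,r5:9
cycle 12: stall // r0:Add1,r1:2070,r2:5,r3:Add2,r4:3,r5:9
cycle 13: CDB Add1=-2065; issue ADD r3<-Add1 // r0:-2065,r1:2070,r2:5,r3:Add1,r4:3,r5:9

STATUS = VALUE -2065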